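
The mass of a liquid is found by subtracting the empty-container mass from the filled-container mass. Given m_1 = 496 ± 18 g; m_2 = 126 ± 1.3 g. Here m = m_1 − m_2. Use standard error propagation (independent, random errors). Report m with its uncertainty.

370 ± 18.0 g

m is a linear combination, so absolute uncertainties add in quadrature:
  (δm_1)² = 324;  (δm_2)² = 1.69
δm = √(326) = 18.0 g
m = 370 g.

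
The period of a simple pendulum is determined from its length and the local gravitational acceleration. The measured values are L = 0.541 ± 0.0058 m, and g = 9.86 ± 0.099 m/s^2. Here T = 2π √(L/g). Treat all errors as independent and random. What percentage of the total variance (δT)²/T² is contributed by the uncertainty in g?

(δT/T)² = (½·δL/L)² + (−½·δg/g)²
  L term: (0.5×0.0107)² = 2.87e-05
  g term: (-0.5×0.0100)² = 2.52e-05
Total = 5.39e-05. Share from g = 2.52e-05/5.39e-05 = 0.467.

46.7%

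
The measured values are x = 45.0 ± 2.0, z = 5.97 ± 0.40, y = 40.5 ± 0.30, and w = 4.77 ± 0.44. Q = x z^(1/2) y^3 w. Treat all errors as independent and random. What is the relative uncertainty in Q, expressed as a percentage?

11.0%

Q is a product of powers, so relative uncertainties combine in quadrature:
  (1·δx/x)² = (1×0.0444)² = 0.00198;  (½·δz/z)² = (0.5×0.0670)² = 0.00112;  (3·δy/y)² = (3×0.00741)² = 0.000494;  (1·δw/w)² = (1×0.0922)² = 0.00851
δQ/Q = √(0.0121) = 0.110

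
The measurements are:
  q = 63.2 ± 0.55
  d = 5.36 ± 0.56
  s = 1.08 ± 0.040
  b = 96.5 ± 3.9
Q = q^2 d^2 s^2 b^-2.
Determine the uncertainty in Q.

Products/powers → add relative errors in quadrature, weighted by exponent:
  (2·δq/q)² = (2×0.00870)² = 0.000303;  (2·δd/d)² = (2×0.104)² = 0.0437;  (2·δs/s)² = (2×0.0370)² = 0.00549;  (-2·δb/b)² = (-2×0.0404)² = 0.00653
δQ/Q = √(0.0560) = 0.237
Q = 14.4, so δQ = 0.237 × 14.4 = 3.40.

3.40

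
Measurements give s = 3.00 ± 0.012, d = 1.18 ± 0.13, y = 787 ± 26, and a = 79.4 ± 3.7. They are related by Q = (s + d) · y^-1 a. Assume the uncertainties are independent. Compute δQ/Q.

0.0651

Let u = s + d = 4.18. δu = √(δs² + δd²) = √(0.000144 + 0.0169) = 0.131, so δu/u = 0.0312.
Q is then a monomial in u, y, a:
δQ/Q = √((δu/u)² + (-1·δy/y)² + (1·δa/a)²) = √(0.000975 + 0.00109 + 0.00217) = 0.0651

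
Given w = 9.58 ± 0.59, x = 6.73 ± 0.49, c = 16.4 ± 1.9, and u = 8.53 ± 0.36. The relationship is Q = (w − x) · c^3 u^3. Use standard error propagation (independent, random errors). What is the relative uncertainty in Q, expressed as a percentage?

45.7%

Let h = w − x = 2.85. δh = √(δw² + δx²) = √(0.348 + 0.240) = 0.767, so δh/h = 0.269.
Q is then a monomial in h, c, u:
δQ/Q = √((δh/h)² + (3·δc/c)² + (3·δu/u)²) = √(0.0724 + 0.121 + 0.0160) = 0.457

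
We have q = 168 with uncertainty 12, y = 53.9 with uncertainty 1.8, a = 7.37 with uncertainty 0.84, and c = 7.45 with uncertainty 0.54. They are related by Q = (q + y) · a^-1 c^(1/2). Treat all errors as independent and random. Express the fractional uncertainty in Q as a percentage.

Let u = q + y = 222. δu = √(δq² + δy²) = √(144 + 3.24) = 12.1, so δu/u = 0.0547.
Q is then a monomial in u, a, c:
δQ/Q = √((δu/u)² + (-1·δa/a)² + (½·δc/c)²) = √(0.00299 + 0.0130 + 0.00131) = 0.132

13.2%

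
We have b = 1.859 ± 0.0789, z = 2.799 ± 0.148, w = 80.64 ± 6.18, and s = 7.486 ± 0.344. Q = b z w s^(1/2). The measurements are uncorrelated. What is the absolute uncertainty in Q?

Each factor contributes (exponent × relative error)² to (δQ/Q)²:
  (1·δb/b)² = (1×0.0424)² = 0.00180;  (1·δz/z)² = (1×0.0529)² = 0.00280;  (1·δw/w)² = (1×0.0766)² = 0.00587;  (½·δs/s)² = (0.5×0.0460)² = 0.000528
δQ/Q = √(0.0110) = 0.105
Q = 1148, so δQ = 0.105 × 1148 = 120.

120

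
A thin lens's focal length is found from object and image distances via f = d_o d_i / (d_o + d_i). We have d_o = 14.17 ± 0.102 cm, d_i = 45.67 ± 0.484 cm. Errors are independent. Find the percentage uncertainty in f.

∂f/∂d_o = (d_i/(d_o+d_i))² = 0.582;  ∂f/∂d_i = (d_o/(d_o+d_i))² = 0.0561
δf = √((∂f/∂d_o · δd_o)² + (∂f/∂d_i · δd_i)²) = √(0.00353 + 0.000737) = 0.0653 cm
f = 10.81 cm, so δf/f = 0.0653/10.81 = 0.00604.

0.604%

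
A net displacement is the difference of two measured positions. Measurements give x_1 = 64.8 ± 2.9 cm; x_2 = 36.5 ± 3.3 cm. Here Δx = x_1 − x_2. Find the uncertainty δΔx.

4.39 cm

Each term contributes (cᵢ δxᵢ)² to (δΔx)²:
  (δx_1)² = 8.41;  (δx_2)² = 10.9
δΔx = √(19.3) = 4.39 cm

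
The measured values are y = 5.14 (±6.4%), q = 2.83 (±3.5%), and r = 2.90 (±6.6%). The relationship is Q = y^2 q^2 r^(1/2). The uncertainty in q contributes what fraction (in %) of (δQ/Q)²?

(δQ/Q)² = (2·δy/y)² + (2·δq/q)² + (½·δr/r)²
  y term: (2×0.0640)² = 0.0164
  q term: (2×0.0350)² = 0.00490
  r term: (0.5×0.0660)² = 0.00109
Total = 0.0224. Share from q = 0.00490/0.0224 = 0.219.

21.9%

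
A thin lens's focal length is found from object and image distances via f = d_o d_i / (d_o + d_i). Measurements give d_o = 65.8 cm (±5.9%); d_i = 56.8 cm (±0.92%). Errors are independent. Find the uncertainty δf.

∂f/∂d_o = (d_i/(d_o+d_i))² = 0.215;  ∂f/∂d_i = (d_o/(d_o+d_i))² = 0.288
δf = √((∂f/∂d_o · δd_o)² + (∂f/∂d_i · δd_i)²) = √(0.694 + 0.0227) = 0.847 cm

0.847 cm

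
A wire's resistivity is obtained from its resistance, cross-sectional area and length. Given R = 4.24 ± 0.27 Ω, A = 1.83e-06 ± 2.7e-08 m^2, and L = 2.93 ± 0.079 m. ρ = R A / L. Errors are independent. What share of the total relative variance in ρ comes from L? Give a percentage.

(δρ/ρ)² = (1·δR/R)² + (1·δA/A)² + (-1·δL/L)²
  R term: (1×0.0637)² = 0.00406
  A term: (1×0.0148)² = 0.000218
  L term: (-1×0.0270)² = 0.000727
Total = 0.00500. Share from L = 0.000727/0.00500 = 0.145.

14.5%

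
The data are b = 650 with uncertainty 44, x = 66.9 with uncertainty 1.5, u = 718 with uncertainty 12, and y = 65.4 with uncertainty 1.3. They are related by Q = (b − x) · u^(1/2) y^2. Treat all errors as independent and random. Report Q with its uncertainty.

Let w = b − x = 583. δw = √(δb² + δx²) = √(1940 + 2.25) = 44.0, so δw/w = 0.0755.
Q is then a monomial in w, u, y:
δQ/Q = √((δw/w)² + (½·δu/u)² + (2·δy/y)²) = √(0.00570 + 6.98e-05 + 0.00158) = 0.0857
Q = 6.68e+07, so δQ = 0.0857 × 6.68e+07 = 5.73e+06.

(6.68 ± 0.573) × 10^7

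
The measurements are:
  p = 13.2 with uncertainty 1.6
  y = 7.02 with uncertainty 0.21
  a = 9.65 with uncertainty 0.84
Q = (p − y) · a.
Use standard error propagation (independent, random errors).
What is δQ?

Let u = p − y = 6.18. δu = √(δp² + δy²) = √(2.56 + 0.0441) = 1.61, so δu/u = 0.261.
Q is then a monomial in u, a:
δQ/Q = √((δu/u)² + (1·δa/a)²) = √(0.0682 + 0.00758) = 0.275
Q = 59.6, so δQ = 0.275 × 59.6 = 16.4.

16.4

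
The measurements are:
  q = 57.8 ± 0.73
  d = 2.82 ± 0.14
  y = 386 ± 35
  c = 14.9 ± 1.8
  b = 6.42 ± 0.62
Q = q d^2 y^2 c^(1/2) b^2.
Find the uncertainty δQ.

Relative error in a monomial: (δQ/Q)² = Σ (nᵢ · δxᵢ/xᵢ)².
  (1·δq/q)² = (1×0.0126)² = 0.000160;  (2·δd/d)² = (2×0.0496)² = 0.00986;  (2·δy/y)² = (2×0.0907)² = 0.0329;  (½·δc/c)² = (0.5×0.121)² = 0.00365;  (2·δb/b)² = (2×0.0966)² = 0.0373
δQ/Q = √(0.0839) = 0.290
Q = 1.09e+10, so δQ = 0.290 × 1.09e+10 = 3.16e+09.

3.16e+09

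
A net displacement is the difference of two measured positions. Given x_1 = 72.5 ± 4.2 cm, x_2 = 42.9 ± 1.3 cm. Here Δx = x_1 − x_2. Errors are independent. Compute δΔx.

4.40 cm

Each term contributes (cᵢ δxᵢ)² to (δΔx)²:
  (δx_1)² = 17.6;  (δx_2)² = 1.69
δΔx = √(19.3) = 4.40 cm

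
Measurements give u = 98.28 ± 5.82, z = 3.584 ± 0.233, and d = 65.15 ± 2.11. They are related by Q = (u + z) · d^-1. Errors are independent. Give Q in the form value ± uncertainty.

Let w = u + z = 101.9. δw = √(δu² + δz²) = √(33.9 + 0.0543) = 5.82, so δw/w = 0.0572.
Q is then a monomial in w, d:
δQ/Q = √((δw/w)² + (-1·δd/d)²) = √(0.00327 + 0.00105) = 0.0657
Q = 1.564, so δQ = 0.0657 × 1.564 = 0.103.

1.564 ± 0.103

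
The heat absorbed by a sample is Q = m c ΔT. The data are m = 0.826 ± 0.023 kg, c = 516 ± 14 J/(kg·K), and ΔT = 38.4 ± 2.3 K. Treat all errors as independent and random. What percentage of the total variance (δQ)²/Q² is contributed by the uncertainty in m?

15.2%

(δQ/Q)² = (1·δm/m)² + (1·δc/c)² + (1·δΔT/ΔT)²
  m term: (1×0.0278)² = 0.000775
  c term: (1×0.0271)² = 0.000736
  ΔT term: (1×0.0599)² = 0.00359
Total = 0.00510. Share from m = 0.000775/0.00510 = 0.152.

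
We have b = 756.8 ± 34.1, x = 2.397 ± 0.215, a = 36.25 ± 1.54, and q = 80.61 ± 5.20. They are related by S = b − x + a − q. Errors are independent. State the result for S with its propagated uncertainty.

710.0 ± 34.5

For a sum/difference, combine absolute errors in quadrature:
  (δb)² = 1160;  (δx)² = 0.0462;  (δa)² = 2.37;  (δq)² = 27.0
δS = √(1190) = 34.5
S = 710.0.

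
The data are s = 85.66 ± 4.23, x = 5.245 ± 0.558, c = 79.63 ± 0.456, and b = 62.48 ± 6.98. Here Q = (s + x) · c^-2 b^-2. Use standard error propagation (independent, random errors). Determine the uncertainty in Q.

Let u = s + x = 90.91. δu = √(δs² + δx²) = √(17.9 + 0.311) = 4.27, so δu/u = 0.0469.
Q is then a monomial in u, c, b:
δQ/Q = √((δu/u)² + (-2·δc/c)² + (-2·δb/b)²) = √(0.00220 + 0.000131 + 0.0499) = 0.229
Q = 3.672e-06, so δQ = 0.229 × 3.672e-06 = 8.39e-07.

8.39e-07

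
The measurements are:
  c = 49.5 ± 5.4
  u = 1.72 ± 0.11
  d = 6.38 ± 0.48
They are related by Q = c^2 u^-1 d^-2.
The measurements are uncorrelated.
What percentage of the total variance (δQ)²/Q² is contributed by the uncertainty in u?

(δQ/Q)² = (2·δc/c)² + (-1·δu/u)² + (-2·δd/d)²
  c term: (2×0.109)² = 0.0476
  u term: (-1×0.0640)² = 0.00409
  d term: (-2×0.0752)² = 0.0226
Total = 0.0743. Share from u = 0.00409/0.0743 = 0.0550.

5.50%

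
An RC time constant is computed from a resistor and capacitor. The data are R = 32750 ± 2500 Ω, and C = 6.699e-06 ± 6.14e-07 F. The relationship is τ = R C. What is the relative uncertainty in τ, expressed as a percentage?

11.9%

τ is a product of powers, so relative uncertainties combine in quadrature:
  (1·δR/R)² = (1×0.0763)² = 0.00583;  (1·δC/C)² = (1×0.0917)² = 0.00840
δτ/τ = √(0.0142) = 0.119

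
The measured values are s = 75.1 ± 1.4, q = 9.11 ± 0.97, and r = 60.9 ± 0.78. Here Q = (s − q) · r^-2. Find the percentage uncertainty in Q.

3.64%

Let u = s − q = 66.0. δu = √(δs² + δq²) = √(1.96 + 0.941) = 1.70, so δu/u = 0.0258.
Q is then a monomial in u, r:
δQ/Q = √((δu/u)² + (-2·δr/r)²) = √(0.000666 + 0.000656) = 0.0364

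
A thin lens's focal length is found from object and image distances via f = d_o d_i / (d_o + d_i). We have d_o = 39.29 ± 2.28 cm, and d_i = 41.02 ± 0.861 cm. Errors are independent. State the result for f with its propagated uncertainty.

20.07 ± 0.630 cm

∂f/∂d_o = (d_i/(d_o+d_i))² = 0.261;  ∂f/∂d_i = (d_o/(d_o+d_i))² = 0.239
δf = √((∂f/∂d_o · δd_o)² + (∂f/∂d_i · δd_i)²) = √(0.354 + 0.0425) = 0.630 cm
f = 20.07 cm.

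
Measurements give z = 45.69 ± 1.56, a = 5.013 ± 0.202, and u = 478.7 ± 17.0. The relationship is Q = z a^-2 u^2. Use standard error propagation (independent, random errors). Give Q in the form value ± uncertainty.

Since Q is a product/quotient, work with relative uncertainties:
  (1·δz/z)² = (1×0.0341)² = 0.00117;  (-2·δa/a)² = (-2×0.0403)² = 0.00649;  (2·δu/u)² = (2×0.0355)² = 0.00504
δQ/Q = √(0.0127) = 0.113
Q = 416600, so δQ = 0.113 × 416600 = 47000.

416600 ± 47000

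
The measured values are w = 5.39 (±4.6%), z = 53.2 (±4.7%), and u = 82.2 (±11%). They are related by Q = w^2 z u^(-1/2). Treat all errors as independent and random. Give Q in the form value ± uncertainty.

Relative error in a monomial: (δQ/Q)² = Σ (nᵢ · δxᵢ/xᵢ)².
  (2·δw/w)² = (2×0.0460)² = 0.00846;  (1·δz/z)² = (1×0.0470)² = 0.00221;  (−½·δu/u)² = (-0.5×0.110)² = 0.00302
δQ/Q = √(0.0137) = 0.117
Q = 170, so δQ = 0.117 × 170 = 20.0.

170 ± 20.0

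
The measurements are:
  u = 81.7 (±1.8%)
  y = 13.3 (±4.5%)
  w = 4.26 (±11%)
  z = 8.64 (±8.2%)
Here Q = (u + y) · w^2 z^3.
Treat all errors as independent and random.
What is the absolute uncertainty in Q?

Let h = u + y = 95.0. δh = √(δu² + δy²) = √(2.16 + 0.358) = 1.59, so δh/h = 0.0167.
Q is then a monomial in h, w, z:
δQ/Q = √((δh/h)² + (2·δw/w)² + (3·δz/z)²) = √(0.000279 + 0.0484 + 0.0605) = 0.330
Q = 1.11e+06, so δQ = 0.330 × 1.11e+06 = 3.67e+05.

3.67e+05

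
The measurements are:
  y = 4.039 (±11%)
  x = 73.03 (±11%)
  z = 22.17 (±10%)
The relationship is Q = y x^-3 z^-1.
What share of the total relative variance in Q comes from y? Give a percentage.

(δQ/Q)² = (1·δy/y)² + (-3·δx/x)² + (-1·δz/z)²
  y term: (1×0.110)² = 0.0121
  x term: (-3×0.110)² = 0.109
  z term: (-1×0.100)² = 0.0100
Total = 0.131. Share from y = 0.0121/0.131 = 0.0924.

9.24%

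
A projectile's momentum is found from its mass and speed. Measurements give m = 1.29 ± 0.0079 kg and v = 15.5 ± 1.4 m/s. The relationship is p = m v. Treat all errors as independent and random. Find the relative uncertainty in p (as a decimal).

Since p is a product/quotient, work with relative uncertainties:
  (1·δm/m)² = (1×0.00612)² = 3.75e-05;  (1·δv/v)² = (1×0.0903)² = 0.00816
δp/p = √(0.00820) = 0.0905

0.0905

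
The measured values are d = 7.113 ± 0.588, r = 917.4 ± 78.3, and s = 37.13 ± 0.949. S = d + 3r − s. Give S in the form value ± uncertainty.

2722 ± 235

For a sum/difference, combine absolute errors in quadrature:
  (δd)² = 0.346;  (3·δr)² = 55200;  (δs)² = 0.901
δS = √(55200) = 235
S = 2722.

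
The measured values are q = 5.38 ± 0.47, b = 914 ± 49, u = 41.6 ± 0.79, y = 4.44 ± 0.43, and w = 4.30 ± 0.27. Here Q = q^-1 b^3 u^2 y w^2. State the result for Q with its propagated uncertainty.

(2.02 ± 0.494) × 10^13

Q is a product of powers, so relative uncertainties combine in quadrature:
  (-1·δq/q)² = (-1×0.0874)² = 0.00763;  (3·δb/b)² = (3×0.0536)² = 0.0259;  (2·δu/u)² = (2×0.0190)² = 0.00144;  (1·δy/y)² = (1×0.0968)² = 0.00938;  (2·δw/w)² = (2×0.0628)² = 0.0158
δQ/Q = √(0.0601) = 0.245
Q = 2.02e+13, so δQ = 0.245 × 2.02e+13 = 4.94e+12.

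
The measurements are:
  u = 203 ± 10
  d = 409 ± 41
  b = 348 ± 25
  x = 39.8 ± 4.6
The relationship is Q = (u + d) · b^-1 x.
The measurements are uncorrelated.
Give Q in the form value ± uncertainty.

70.0 ± 10.7

Let w = u + d = 612. δw = √(δu² + δd²) = √(100 + 1680) = 42.2, so δw/w = 0.0690.
Q is then a monomial in w, b, x:
δQ/Q = √((δw/w)² + (-1·δb/b)² + (1·δx/x)²) = √(0.00476 + 0.00516 + 0.0134) = 0.153
Q = 70.0, so δQ = 0.153 × 70.0 = 10.7.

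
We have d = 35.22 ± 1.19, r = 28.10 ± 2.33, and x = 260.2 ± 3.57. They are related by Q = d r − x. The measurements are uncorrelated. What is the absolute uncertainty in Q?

88.7

Let p = d·r = 989.7. δp/p = √((1·δd/d)² + (1·δr/r)²) = √(0.00114 + 0.00688) = 0.0895, so δp = 88.6.
Q = p − x: δQ = √(δp² + δx²) = √(7850 + 12.7) = 88.7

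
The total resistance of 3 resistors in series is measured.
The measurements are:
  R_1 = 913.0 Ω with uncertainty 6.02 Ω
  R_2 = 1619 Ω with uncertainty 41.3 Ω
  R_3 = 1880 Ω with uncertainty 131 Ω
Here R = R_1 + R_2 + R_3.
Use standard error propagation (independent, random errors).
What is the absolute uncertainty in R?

137 Ω

Absolute uncertainties add in quadrature for a linear combination:
  (δR_1)² = 36.2;  (δR_2)² = 1710;  (δR_3)² = 17200
δR = √(18900) = 137 Ω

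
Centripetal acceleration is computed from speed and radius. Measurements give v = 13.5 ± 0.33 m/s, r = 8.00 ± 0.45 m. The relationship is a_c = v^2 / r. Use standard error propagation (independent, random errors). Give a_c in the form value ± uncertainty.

Since a_c is a product/quotient, work with relative uncertainties:
  (2·δv/v)² = (2×0.0244)² = 0.00239;  (-1·δr/r)² = (-1×0.0563)² = 0.00316
δa_c/a_c = √(0.00555) = 0.0745
a_c = 22.8 m/s^2, so δa_c = 0.0745 × 22.8 = 1.70 m/s^2.

22.8 ± 1.70 m/s^2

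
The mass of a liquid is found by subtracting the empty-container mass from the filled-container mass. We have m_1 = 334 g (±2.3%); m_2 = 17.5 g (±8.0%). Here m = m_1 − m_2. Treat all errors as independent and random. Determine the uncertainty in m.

Each term contributes (cᵢ δxᵢ)² to (δm)²:
  (δm_1)² = 59.0;  (δm_2)² = 1.96
δm = √(61.0) = 7.81 g

7.81 g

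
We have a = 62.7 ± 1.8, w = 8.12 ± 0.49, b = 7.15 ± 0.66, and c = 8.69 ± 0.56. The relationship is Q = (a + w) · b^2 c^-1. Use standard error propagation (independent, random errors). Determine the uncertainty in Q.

82.2

Let u = a + w = 70.8. δu = √(δa² + δw²) = √(3.24 + 0.240) = 1.87, so δu/u = 0.0263.
Q is then a monomial in u, b, c:
δQ/Q = √((δu/u)² + (2·δb/b)² + (-1·δc/c)²) = √(0.000694 + 0.0341 + 0.00415) = 0.197
Q = 417, so δQ = 0.197 × 417 = 82.2.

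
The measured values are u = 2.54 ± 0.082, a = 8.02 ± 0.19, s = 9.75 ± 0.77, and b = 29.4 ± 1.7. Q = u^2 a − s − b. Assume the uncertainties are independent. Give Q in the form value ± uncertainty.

Let p = u^2·a = 51.7. δp/p = √((2·δu/u)² + (1·δa/a)²) = √(0.00417 + 0.000561) = 0.0688, so δp = 3.56.
Q = p − s − b: δQ = √(δp² + δs² + δb²) = √(12.7 + 0.593 + 2.89) = 4.02
Q = 12.6.

12.6 ± 4.02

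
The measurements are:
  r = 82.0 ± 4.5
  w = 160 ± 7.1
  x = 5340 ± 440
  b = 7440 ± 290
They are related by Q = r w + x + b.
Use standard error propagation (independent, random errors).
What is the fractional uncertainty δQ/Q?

Let p = r·w = 13100. δp/p = √((1·δr/r)² + (1·δw/w)²) = √(0.00301 + 0.00197) = 0.0706, so δp = 926.
Q = p + x + b: δQ = √(δp² + δx² + δb²) = √(8.57e+05 + 1.94e+05 + 84100) = 1070
Q = 25900, so δQ/Q = 1070/25900 = 0.0411.

0.0411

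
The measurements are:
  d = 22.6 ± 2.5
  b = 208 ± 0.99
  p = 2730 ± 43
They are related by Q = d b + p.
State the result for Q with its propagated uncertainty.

7430 ± 522

Let w = d·b = 4700. δw/w = √((1·δd/d)² + (1·δb/b)²) = √(0.0122 + 2.27e-05) = 0.111, so δw = 520.
Q = w + p: δQ = √(δw² + δp²) = √(2.71e+05 + 1850) = 522
Q = 7430.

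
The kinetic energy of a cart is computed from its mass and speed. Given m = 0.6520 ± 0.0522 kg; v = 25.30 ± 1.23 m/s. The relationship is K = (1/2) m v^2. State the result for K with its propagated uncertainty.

208.7 ± 26.3 J

Products/powers → add relative errors in quadrature, weighted by exponent:
  (1·δm/m)² = (1×0.0801)² = 0.00641;  (2·δv/v)² = (2×0.0486)² = 0.00945
δK/K = √(0.0159) = 0.126
K = 208.7 J, so δK = 0.126 × 208.7 = 26.3 J.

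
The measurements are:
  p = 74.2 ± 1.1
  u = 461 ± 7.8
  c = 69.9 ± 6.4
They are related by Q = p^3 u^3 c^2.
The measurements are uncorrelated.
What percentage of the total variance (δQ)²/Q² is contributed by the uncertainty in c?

88.0%

(δQ/Q)² = (3·δp/p)² + (3·δu/u)² + (2·δc/c)²
  p term: (3×0.0148)² = 0.00198
  u term: (3×0.0169)² = 0.00258
  c term: (2×0.0916)² = 0.0335
Total = 0.0381. Share from c = 0.0335/0.0381 = 0.880.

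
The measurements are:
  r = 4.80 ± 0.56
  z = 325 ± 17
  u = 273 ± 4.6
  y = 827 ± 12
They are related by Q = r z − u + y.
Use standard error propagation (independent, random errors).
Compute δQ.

200

Let p = r·z = 1560. δp/p = √((1·δr/r)² + (1·δz/z)²) = √(0.0136 + 0.00274) = 0.128, so δp = 199.
Q = p − u + y: δQ = √(δp² + δu² + δy²) = √(39800 + 21.2 + 144) = 200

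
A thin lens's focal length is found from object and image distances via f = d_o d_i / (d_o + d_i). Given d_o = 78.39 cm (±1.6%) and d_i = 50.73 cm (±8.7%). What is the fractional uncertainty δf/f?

0.0532

∂f/∂d_o = (d_i/(d_o+d_i))² = 0.154;  ∂f/∂d_i = (d_o/(d_o+d_i))² = 0.369
δf = √((∂f/∂d_o · δd_o)² + (∂f/∂d_i · δd_i)²) = √(0.0375 + 2.65) = 1.64 cm
f = 30.80 cm, so δf/f = 1.64/30.80 = 0.0532.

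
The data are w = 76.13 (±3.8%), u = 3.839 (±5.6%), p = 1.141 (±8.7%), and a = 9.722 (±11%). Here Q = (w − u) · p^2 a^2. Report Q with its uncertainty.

Let h = w − u = 72.29. δh = √(δw² + δu²) = √(8.37 + 0.0462) = 2.90, so δh/h = 0.0401.
Q is then a monomial in h, p, a:
δQ/Q = √((δh/h)² + (2·δp/p)² + (2·δa/a)²) = √(0.00161 + 0.0303 + 0.0484) = 0.283
Q = 8895, so δQ = 0.283 × 8895 = 2520.

8895 ± 2520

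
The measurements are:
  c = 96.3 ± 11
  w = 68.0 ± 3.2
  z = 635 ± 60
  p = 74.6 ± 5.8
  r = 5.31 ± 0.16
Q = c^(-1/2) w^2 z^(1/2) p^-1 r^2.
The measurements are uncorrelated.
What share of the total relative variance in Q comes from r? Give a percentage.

15.1%

(δQ/Q)² = (−½·δc/c)² + (2·δw/w)² + (½·δz/z)² + (-1·δp/p)² + (2·δr/r)²
  c term: (-0.5×0.114)² = 0.00326
  w term: (2×0.0471)² = 0.00886
  z term: (0.5×0.0945)² = 0.00223
  p term: (-1×0.0777)² = 0.00604
  r term: (2×0.0301)² = 0.00363
Total = 0.0240. Share from r = 0.00363/0.0240 = 0.151.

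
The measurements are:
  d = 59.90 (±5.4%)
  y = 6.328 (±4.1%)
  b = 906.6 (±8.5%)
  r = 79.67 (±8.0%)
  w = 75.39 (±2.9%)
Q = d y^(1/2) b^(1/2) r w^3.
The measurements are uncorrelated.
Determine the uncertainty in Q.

Relative error in a monomial: (δQ/Q)² = Σ (nᵢ · δxᵢ/xᵢ)².
  (1·δd/d)² = (1×0.0540)² = 0.00292;  (½·δy/y)² = (0.5×0.0410)² = 0.000420;  (½·δb/b)² = (0.5×0.0850)² = 0.00181;  (1·δr/r)² = (1×0.0800)² = 0.00640;  (3·δw/w)² = (3×0.0290)² = 0.00757
δQ/Q = √(0.0191) = 0.138
Q = 1.549e+11, so δQ = 0.138 × 1.549e+11 = 2.14e+10.

2.14e+10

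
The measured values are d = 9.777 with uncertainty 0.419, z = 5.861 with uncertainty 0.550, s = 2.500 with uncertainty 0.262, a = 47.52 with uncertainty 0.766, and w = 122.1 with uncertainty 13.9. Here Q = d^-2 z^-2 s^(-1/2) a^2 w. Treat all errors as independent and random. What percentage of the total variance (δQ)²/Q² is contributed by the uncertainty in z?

59.4%

(δQ/Q)² = (-2·δd/d)² + (-2·δz/z)² + (−½·δs/s)² + (2·δa/a)² + (1·δw/w)²
  d term: (-2×0.0429)² = 0.00735
  z term: (-2×0.0938)² = 0.0352
  s term: (-0.5×0.105)² = 0.00275
  a term: (2×0.0161)² = 0.00104
  w term: (1×0.114)² = 0.0130
Total = 0.0593. Share from z = 0.0352/0.0593 = 0.594.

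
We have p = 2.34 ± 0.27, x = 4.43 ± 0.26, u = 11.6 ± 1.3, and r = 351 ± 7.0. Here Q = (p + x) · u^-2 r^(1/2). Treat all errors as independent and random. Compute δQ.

Let w = p + x = 6.77. δw = √(δp² + δx²) = √(0.0729 + 0.0676) = 0.375, so δw/w = 0.0554.
Q is then a monomial in w, u, r:
δQ/Q = √((δw/w)² + (-2·δu/u)² + (½·δr/r)²) = √(0.00307 + 0.0502 + 9.94e-05) = 0.231
Q = 0.943, so δQ = 0.231 × 0.943 = 0.218.

0.218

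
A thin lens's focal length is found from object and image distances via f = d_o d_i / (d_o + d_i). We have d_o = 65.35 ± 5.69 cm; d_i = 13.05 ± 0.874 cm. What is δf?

0.627 cm

∂f/∂d_o = (d_i/(d_o+d_i))² = 0.0277;  ∂f/∂d_i = (d_o/(d_o+d_i))² = 0.695
δf = √((∂f/∂d_o · δd_o)² + (∂f/∂d_i · δd_i)²) = √(0.0249 + 0.369) = 0.627 cm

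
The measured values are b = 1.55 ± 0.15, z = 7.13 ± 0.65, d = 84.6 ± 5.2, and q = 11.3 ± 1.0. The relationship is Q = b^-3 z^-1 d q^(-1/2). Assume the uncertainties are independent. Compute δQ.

Products/powers → add relative errors in quadrature, weighted by exponent:
  (-3·δb/b)² = (-3×0.0968)² = 0.0843;  (-1·δz/z)² = (-1×0.0912)² = 0.00831;  (1·δd/d)² = (1×0.0615)² = 0.00378;  (−½·δq/q)² = (-0.5×0.0885)² = 0.00196
δQ/Q = √(0.0983) = 0.314
Q = 0.948, so δQ = 0.314 × 0.948 = 0.297.

0.297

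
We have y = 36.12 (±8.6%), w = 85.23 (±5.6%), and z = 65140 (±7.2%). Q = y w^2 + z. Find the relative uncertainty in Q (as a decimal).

0.114

Let p = y·w^2 = 262400. δp/p = √((1·δy/y)² + (2·δw/w)²) = √(0.00740 + 0.0125) = 0.141, so δp = 37100.
Q = p + z: δQ = √(δp² + δz²) = √(1.37e+09 + 2.2e+07) = 37300
Q = 327500, so δQ/Q = 37300/327500 = 0.114.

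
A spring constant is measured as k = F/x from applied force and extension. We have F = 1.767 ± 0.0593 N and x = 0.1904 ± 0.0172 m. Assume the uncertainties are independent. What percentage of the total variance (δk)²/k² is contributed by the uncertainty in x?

87.9%

(δk/k)² = (1·δF/F)² + (-1·δx/x)²
  F term: (1×0.0336)² = 0.00113
  x term: (-1×0.0903)² = 0.00816
Total = 0.00929. Share from x = 0.00816/0.00929 = 0.879.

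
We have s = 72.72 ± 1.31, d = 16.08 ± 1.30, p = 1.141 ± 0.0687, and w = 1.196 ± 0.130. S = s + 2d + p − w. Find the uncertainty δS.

2.92

S is a linear combination, so absolute uncertainties add in quadrature:
  (δs)² = 1.72;  (2·δd)² = 6.76;  (δp)² = 0.00472;  (δw)² = 0.0169
δS = √(8.50) = 2.92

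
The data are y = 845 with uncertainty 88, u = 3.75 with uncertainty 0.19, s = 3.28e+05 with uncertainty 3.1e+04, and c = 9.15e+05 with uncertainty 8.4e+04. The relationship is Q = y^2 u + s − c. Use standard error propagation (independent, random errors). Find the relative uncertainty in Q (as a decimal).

Let p = y^2·u = 2.68e+06. δp/p = √((2·δy/y)² + (1·δu/u)²) = √(0.0434 + 0.00257) = 0.214, so δp = 5.74e+05.
Q = p + s − c: δQ = √(δp² + δs² + δc²) = √(3.29e+11 + 9.61e+08 + 7.06e+09) = 5.81e+05
Q = 2.09e+06, so δQ/Q = 5.81e+05/2.09e+06 = 0.278.

0.278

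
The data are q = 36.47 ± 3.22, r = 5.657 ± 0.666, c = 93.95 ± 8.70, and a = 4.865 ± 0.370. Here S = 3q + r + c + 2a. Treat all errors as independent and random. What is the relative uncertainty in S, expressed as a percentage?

5.96%

Sums and differences: (δS)² = Σ (cᵢ δxᵢ)².
  (3·δq)² = 93.3;  (δr)² = 0.444;  (δc)² = 75.7;  (2·δa)² = 0.548
δS = √(170) = 13.0
S = 218.7, so δS/S = 13.0/218.7 = 0.0596.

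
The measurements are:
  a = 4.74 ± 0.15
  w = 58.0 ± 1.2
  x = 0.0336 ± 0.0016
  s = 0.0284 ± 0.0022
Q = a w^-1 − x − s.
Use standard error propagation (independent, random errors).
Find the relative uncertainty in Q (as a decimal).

0.209

Let p = a·w^-1 = 0.0817. δp/p = √((1·δa/a)² + (-1·δw/w)²) = √(0.00100 + 0.000428) = 0.0378, so δp = 0.00309.
Q = p − x − s: δQ = √(δp² + δx² + δs²) = √(9.55e-06 + 2.56e-06 + 4.84e-06) = 0.00412
Q = 0.0197, so δQ/Q = 0.00412/0.0197 = 0.209.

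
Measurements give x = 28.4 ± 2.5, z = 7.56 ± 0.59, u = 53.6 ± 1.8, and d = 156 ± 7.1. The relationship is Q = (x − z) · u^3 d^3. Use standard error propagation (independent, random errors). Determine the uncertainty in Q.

Let w = x − z = 20.8. δw = √(δx² + δz²) = √(6.25 + 0.348) = 2.57, so δw/w = 0.123.
Q is then a monomial in w, u, d:
δQ/Q = √((δw/w)² + (3·δu/u)² + (3·δd/d)²) = √(0.0152 + 0.0101 + 0.0186) = 0.210
Q = 1.22e+13, so δQ = 0.210 × 1.22e+13 = 2.56e+12.

2.56e+12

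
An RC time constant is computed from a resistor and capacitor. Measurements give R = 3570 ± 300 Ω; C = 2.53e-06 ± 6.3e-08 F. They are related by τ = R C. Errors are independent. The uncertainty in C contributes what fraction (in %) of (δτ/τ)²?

8.07%

(δτ/τ)² = (1·δR/R)² + (1·δC/C)²
  R term: (1×0.0840)² = 0.00706
  C term: (1×0.0249)² = 0.000620
Total = 0.00768. Share from C = 0.000620/0.00768 = 0.0807.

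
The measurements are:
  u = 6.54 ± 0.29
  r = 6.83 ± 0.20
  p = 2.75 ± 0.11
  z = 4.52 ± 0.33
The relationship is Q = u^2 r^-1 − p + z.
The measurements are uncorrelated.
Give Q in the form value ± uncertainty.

8.03 ± 0.680

Let w = u^2·r^-1 = 6.26. δw/w = √((2·δu/u)² + (-1·δr/r)²) = √(0.00787 + 0.000857) = 0.0934, so δw = 0.585.
Q = w − p + z: δQ = √(δw² + δp² + δz²) = √(0.342 + 0.0121 + 0.109) = 0.680
Q = 8.03.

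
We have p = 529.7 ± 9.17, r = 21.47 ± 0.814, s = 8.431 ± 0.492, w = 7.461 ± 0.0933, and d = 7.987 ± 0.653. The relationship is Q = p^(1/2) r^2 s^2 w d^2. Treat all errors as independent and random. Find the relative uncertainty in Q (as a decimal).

0.215

Each factor contributes (exponent × relative error)² to (δQ/Q)²:
  (½·δp/p)² = (0.5×0.0173)² = 7.49e-05;  (2·δr/r)² = (2×0.0379)² = 0.00575;  (2·δs/s)² = (2×0.0584)² = 0.0136;  (1·δw/w)² = (1×0.0125)² = 0.000156;  (2·δd/d)² = (2×0.0818)² = 0.0267
δQ/Q = √(0.0463) = 0.215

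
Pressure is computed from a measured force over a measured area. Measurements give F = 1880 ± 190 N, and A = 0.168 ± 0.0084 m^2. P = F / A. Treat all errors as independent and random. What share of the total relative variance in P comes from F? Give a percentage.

80.3%

(δP/P)² = (1·δF/F)² + (-1·δA/A)²
  F term: (1×0.101)² = 0.0102
  A term: (-1×0.0500)² = 0.00250
Total = 0.0127. Share from F = 0.0102/0.0127 = 0.803.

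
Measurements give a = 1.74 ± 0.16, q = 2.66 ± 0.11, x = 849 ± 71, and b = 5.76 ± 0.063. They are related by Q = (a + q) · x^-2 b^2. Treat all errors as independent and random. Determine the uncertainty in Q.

Let u = a + q = 4.40. δu = √(δa² + δq²) = √(0.0256 + 0.0121) = 0.194, so δu/u = 0.0441.
Q is then a monomial in u, x, b:
δQ/Q = √((δu/u)² + (-2·δx/x)² + (2·δb/b)²) = √(0.00195 + 0.0280 + 0.000479) = 0.174
Q = 0.000203, so δQ = 0.174 × 0.000203 = 3.53e-05.

3.53e-05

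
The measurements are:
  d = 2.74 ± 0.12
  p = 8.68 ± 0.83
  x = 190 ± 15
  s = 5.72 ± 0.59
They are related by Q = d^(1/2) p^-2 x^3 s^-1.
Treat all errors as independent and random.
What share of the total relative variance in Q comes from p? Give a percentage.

(δQ/Q)² = (½·δd/d)² + (-2·δp/p)² + (3·δx/x)² + (-1·δs/s)²
  d term: (0.5×0.0438)² = 0.000480
  p term: (-2×0.0956)² = 0.0366
  x term: (3×0.0789)² = 0.0561
  s term: (-1×0.103)² = 0.0106
Total = 0.104. Share from p = 0.0366/0.104 = 0.352.

35.2%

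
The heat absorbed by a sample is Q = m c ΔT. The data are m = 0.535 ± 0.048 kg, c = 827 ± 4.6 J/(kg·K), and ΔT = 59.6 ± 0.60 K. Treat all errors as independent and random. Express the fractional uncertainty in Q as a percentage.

9.05%

Q is a product of powers, so relative uncertainties combine in quadrature:
  (1·δm/m)² = (1×0.0897)² = 0.00805;  (1·δc/c)² = (1×0.00556)² = 3.09e-05;  (1·δΔT/ΔT)² = (1×0.0101)² = 0.000101
δQ/Q = √(0.00818) = 0.0905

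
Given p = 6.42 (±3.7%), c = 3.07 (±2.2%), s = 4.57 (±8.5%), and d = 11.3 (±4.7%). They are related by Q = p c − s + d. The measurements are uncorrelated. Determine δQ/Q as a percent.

Let w = p·c = 19.7. δw/w = √((1·δp/p)² + (1·δc/c)²) = √(0.00137 + 0.000484) = 0.0430, so δw = 0.848.
Q = w − s + d: δQ = √(δw² + δs² + δd²) = √(0.720 + 0.151 + 0.282) = 1.07
Q = 26.4, so δQ/Q = 1.07/26.4 = 0.0406.

4.06%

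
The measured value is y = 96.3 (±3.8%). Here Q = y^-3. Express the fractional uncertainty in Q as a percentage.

Q ∝ y^-3, so δQ/Q = |-3| · δy/y = 3 × 0.0380 = 0.114.

11.4%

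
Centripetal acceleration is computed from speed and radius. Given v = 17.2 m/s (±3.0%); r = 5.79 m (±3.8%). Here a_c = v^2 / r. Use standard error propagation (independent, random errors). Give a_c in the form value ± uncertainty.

Relative error in a monomial: (δa_c/a_c)² = Σ (nᵢ · δxᵢ/xᵢ)².
  (2·δv/v)² = (2×0.0300)² = 0.00360;  (-1·δr/r)² = (-1×0.0380)² = 0.00144
δa_c/a_c = √(0.00504) = 0.0710
a_c = 51.1 m/s^2, so δa_c = 0.0710 × 51.1 = 3.63 m/s^2.

51.1 ± 3.63 m/s^2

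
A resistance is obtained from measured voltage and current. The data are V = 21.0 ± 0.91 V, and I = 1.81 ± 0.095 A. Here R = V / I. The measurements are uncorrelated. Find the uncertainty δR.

0.790 Ω

Since R is a product/quotient, work with relative uncertainties:
  (1·δV/V)² = (1×0.0433)² = 0.00188;  (-1·δI/I)² = (-1×0.0525)² = 0.00275
δR/R = √(0.00463) = 0.0681
R = 11.6 Ω, so δR = 0.0681 × 11.6 = 0.790 Ω.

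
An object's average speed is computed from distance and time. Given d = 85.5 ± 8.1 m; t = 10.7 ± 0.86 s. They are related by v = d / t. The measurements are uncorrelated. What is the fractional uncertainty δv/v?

0.124

Products/powers → add relative errors in quadrature, weighted by exponent:
  (1·δd/d)² = (1×0.0947)² = 0.00898;  (-1·δt/t)² = (-1×0.0804)² = 0.00646
δv/v = √(0.0154) = 0.124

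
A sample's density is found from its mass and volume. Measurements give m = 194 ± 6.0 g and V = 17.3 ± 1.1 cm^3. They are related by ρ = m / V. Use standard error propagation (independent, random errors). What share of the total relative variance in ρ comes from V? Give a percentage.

80.9%

(δρ/ρ)² = (1·δm/m)² + (-1·δV/V)²
  m term: (1×0.0309)² = 0.000957
  V term: (-1×0.0636)² = 0.00404
Total = 0.00500. Share from V = 0.00404/0.00500 = 0.809.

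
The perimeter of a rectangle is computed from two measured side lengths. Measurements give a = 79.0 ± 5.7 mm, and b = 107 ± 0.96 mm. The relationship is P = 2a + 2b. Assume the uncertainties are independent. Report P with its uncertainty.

372 ± 11.6 mm

Absolute uncertainties add in quadrature for a linear combination:
  (2·δa)² = 130;  (2·δb)² = 3.69
δP = √(134) = 11.6 mm
P = 372 mm.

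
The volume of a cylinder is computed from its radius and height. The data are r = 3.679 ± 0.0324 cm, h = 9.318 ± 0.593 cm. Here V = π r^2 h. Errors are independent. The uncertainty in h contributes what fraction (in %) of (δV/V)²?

92.9%

(δV/V)² = (2·δr/r)² + (1·δh/h)²
  r term: (2×0.00881)² = 0.000310
  h term: (1×0.0636)² = 0.00405
Total = 0.00436. Share from h = 0.00405/0.00436 = 0.929.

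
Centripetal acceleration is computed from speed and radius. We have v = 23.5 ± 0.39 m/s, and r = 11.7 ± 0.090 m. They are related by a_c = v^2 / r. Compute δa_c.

a_c is a product of powers, so relative uncertainties combine in quadrature:
  (2·δv/v)² = (2×0.0166)² = 0.00110;  (-1·δr/r)² = (-1×0.00769)² = 5.92e-05
δa_c/a_c = √(0.00116) = 0.0341
a_c = 47.2 m/s^2, so δa_c = 0.0341 × 47.2 = 1.61 m/s^2.

1.61 m/s^2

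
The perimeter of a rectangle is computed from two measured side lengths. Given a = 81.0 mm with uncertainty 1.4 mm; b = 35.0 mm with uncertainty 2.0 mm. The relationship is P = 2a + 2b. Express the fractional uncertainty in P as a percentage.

2.10%

Absolute uncertainties add in quadrature for a linear combination:
  (2·δa)² = 7.84;  (2·δb)² = 16.0
δP = √(23.8) = 4.88 mm
P = 232 mm, so δP/P = 4.88/232 = 0.0210.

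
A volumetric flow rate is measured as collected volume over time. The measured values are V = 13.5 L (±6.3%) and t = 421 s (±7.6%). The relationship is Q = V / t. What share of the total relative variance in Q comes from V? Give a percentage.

40.7%

(δQ/Q)² = (1·δV/V)² + (-1·δt/t)²
  V term: (1×0.0630)² = 0.00397
  t term: (-1×0.0760)² = 0.00578
Total = 0.00975. Share from V = 0.00397/0.00975 = 0.407.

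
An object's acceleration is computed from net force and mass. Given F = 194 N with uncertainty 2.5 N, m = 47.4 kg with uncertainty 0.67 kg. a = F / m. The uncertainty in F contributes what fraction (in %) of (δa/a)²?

(δa/a)² = (1·δF/F)² + (-1·δm/m)²
  F term: (1×0.0129)² = 0.000166
  m term: (-1×0.0141)² = 0.000200
Total = 0.000366. Share from F = 0.000166/0.000366 = 0.454.

45.4%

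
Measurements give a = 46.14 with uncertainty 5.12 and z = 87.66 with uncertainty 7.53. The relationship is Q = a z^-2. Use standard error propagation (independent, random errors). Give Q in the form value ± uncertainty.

Since Q is a product/quotient, work with relative uncertainties:
  (1·δa/a)² = (1×0.111)² = 0.0123;  (-2·δz/z)² = (-2×0.0859)² = 0.0295
δQ/Q = √(0.0418) = 0.205
Q = 0.006004, so δQ = 0.205 × 0.006004 = 0.00123.

0.006004 ± 0.00123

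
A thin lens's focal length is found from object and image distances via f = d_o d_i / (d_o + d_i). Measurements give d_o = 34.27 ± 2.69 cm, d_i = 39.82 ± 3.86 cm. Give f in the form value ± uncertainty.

∂f/∂d_o = (d_i/(d_o+d_i))² = 0.289;  ∂f/∂d_i = (d_o/(d_o+d_i))² = 0.214
δf = √((∂f/∂d_o · δd_o)² + (∂f/∂d_i · δd_i)²) = √(0.604 + 0.682) = 1.13 cm
f = 18.42 cm.

18.42 ± 1.13 cm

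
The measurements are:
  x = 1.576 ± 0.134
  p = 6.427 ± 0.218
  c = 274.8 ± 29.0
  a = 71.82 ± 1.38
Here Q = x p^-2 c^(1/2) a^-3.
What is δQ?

2.29e-07

Products/powers → add relative errors in quadrature, weighted by exponent:
  (1·δx/x)² = (1×0.0850)² = 0.00723;  (-2·δp/p)² = (-2×0.0339)² = 0.00460;  (½·δc/c)² = (0.5×0.106)² = 0.00278;  (-3·δa/a)² = (-3×0.0192)² = 0.00332
δQ/Q = √(0.0179) = 0.134
Q = 1.707e-06, so δQ = 0.134 × 1.707e-06 = 2.29e-07.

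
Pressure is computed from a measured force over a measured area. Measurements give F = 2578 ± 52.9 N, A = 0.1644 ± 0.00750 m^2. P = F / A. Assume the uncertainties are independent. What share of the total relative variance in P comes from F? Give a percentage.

(δP/P)² = (1·δF/F)² + (-1·δA/A)²
  F term: (1×0.0205)² = 0.000421
  A term: (-1×0.0456)² = 0.00208
Total = 0.00250. Share from F = 0.000421/0.00250 = 0.168.

16.8%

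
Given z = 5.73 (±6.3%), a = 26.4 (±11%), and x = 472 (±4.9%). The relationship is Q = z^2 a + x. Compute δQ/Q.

Let p = z^2·a = 867. δp/p = √((2·δz/z)² + (1·δa/a)²) = √(0.0159 + 0.0121) = 0.167, so δp = 145.
Q = p + x: δQ = √(δp² + δx²) = √(21000 + 535) = 147
Q = 1340, so δQ/Q = 147/1340 = 0.110.

0.110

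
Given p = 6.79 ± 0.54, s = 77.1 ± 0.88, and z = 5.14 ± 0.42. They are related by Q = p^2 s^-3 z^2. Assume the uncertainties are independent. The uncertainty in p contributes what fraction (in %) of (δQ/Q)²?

47.6%

(δQ/Q)² = (2·δp/p)² + (-3·δs/s)² + (2·δz/z)²
  p term: (2×0.0795)² = 0.0253
  s term: (-3×0.0114)² = 0.00117
  z term: (2×0.0817)² = 0.0267
Total = 0.0532. Share from p = 0.0253/0.0532 = 0.476.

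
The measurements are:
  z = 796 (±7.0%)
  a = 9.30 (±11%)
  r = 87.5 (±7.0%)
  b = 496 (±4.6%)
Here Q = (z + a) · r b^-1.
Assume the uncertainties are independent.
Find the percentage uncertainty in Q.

10.9%

Let u = z + a = 805. δu = √(δz² + δa²) = √(3100 + 1.05) = 55.7, so δu/u = 0.0692.
Q is then a monomial in u, r, b:
δQ/Q = √((δu/u)² + (1·δr/r)² + (-1·δb/b)²) = √(0.00479 + 0.00490 + 0.00212) = 0.109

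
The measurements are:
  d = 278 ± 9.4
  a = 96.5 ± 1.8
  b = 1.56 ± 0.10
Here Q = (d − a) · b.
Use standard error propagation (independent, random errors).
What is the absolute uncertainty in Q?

Let u = d − a = 182. δu = √(δd² + δa²) = √(88.4 + 3.24) = 9.57, so δu/u = 0.0527.
Q is then a monomial in u, b:
δQ/Q = √((δu/u)² + (1·δb/b)²) = √(0.00278 + 0.00411) = 0.0830
Q = 283, so δQ = 0.0830 × 283 = 23.5.

23.5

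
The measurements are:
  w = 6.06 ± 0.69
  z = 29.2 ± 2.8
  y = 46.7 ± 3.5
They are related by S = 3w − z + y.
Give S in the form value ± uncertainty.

35.7 ± 4.94

Each term contributes (cᵢ δxᵢ)² to (δS)²:
  (3·δw)² = 4.28;  (δz)² = 7.84;  (δy)² = 12.2
δS = √(24.4) = 4.94
S = 35.7.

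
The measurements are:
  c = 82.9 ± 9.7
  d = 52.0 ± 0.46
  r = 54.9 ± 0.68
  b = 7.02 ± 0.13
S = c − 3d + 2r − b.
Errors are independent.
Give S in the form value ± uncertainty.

29.7 ± 9.89

S is a linear combination, so absolute uncertainties add in quadrature:
  (δc)² = 94.1;  (3·δd)² = 1.90;  (2·δr)² = 1.85;  (δb)² = 0.0169
δS = √(97.9) = 9.89
S = 29.7.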